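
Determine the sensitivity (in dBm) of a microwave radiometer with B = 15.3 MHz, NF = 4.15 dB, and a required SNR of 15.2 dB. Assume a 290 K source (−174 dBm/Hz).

−82.8 dBm

Sensitivity = −174 + 10 log₁₀(B) + NF + SNR_min
= −174 + 71.85 + 4.15 + 15.2
= −82.80 dBm → −82.8 dBm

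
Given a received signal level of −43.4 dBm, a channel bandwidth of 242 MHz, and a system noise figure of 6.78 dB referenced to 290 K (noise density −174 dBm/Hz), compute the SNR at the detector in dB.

40.0 dB

Noise floor: N = −174 + 10 log₁₀(B) + NF
10 log₁₀(2.42×10⁸) = 83.84 dB
N = −174 + 83.84 + 6.78 = −83.38 dBm
SNR = P_sig − N = −43.4 − (−83.38) = 39.98 dB → 40.0 dB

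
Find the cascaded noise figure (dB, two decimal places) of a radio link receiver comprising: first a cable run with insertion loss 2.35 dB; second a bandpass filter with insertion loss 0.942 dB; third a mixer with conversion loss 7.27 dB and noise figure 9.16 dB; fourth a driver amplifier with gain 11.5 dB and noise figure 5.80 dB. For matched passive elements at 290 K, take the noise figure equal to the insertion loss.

16.94 dB

Convert to linear (a loss of L dB is a gain of −L dB): F_i = 10^(NF_i/10), G_i = 10^(G_i,dB/10)
  Stage 1: F_1 = 10^(2.35/10) = 1.718, G_1 = 10^(−2.35/10) = 0.5821
  Stage 2: F_2 = 10^(0.942/10) = 1.242, G_2 = 10^(−0.942/10) = 0.8050
  Stage 3: F_3 = 10^(9.16/10) = 8.241, G_3 = 10^(−7.27/10) = 0.1875
  Stage 4: F_4 = 10^(5.80/10) = 3.802, G_4 = 10^(11.5/10) = 14.13
Friis cascade:
  F = 1.718 + (1.242 − 1)/0.5821 + (8.241 − 1)/0.4686 + (3.802 − 1)/0.08786 = 49.48
NF = 10 log₁₀(49.48) = 16.94 dB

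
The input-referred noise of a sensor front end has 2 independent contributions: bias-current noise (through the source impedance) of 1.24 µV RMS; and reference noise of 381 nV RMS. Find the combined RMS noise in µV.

Uncorrelated sources add in power (mean-square): V_tot = √(ΣV_i²)
V_tot = √[(1.24×10⁻⁶)² + (3.81×10⁻⁷)²] = 1.30×10⁻⁶ V = 1.30 µV

1.30 µV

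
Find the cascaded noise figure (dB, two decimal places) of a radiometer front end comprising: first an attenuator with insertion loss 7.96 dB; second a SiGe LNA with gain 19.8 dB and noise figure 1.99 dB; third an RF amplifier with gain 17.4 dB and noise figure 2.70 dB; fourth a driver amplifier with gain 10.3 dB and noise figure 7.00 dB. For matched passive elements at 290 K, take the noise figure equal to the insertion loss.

Convert to linear (a loss of L dB is a gain of −L dB): F_i = 10^(NF_i/10), G_i = 10^(G_i,dB/10)
  Stage 1: F_1 = 10^(7.96/10) = 6.252, G_1 = 10^(−7.96/10) = 0.1600
  Stage 2: F_2 = 10^(1.99/10) = 1.581, G_2 = 10^(19.8/10) = 95.50
  Stage 3: F_3 = 10^(2.70/10) = 1.862, G_3 = 10^(17.4/10) = 54.95
  Stage 4: F_4 = 10^(7.00/10) = 5.012, G_4 = 10^(10.3/10) = 10.72
Friis cascade:
  F = 6.252 + (1.581 − 1)/0.1600 + (1.862 − 1)/15.28 + (5.012 − 1)/839.5 = 9.947
NF = 10 log₁₀(9.947) = 9.98 dB

9.98 dB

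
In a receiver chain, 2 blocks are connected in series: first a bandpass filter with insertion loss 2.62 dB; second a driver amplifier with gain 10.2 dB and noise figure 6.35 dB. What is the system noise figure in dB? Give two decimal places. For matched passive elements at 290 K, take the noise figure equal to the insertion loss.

Convert to linear (a loss of L dB is a gain of −L dB): F_i = 10^(NF_i/10), G_i = 10^(G_i,dB/10)
  Stage 1: F_1 = 10^(2.62/10) = 1.828, G_1 = 10^(−2.62/10) = 0.5470
  Stage 2: F_2 = 10^(6.35/10) = 4.315, G_2 = 10^(10.2/10) = 10.47
Friis cascade:
  F = 1.828 + (4.315 − 1)/0.5470 = 7.889
NF = 10 log₁₀(7.889) = 8.97 dB

8.97 dB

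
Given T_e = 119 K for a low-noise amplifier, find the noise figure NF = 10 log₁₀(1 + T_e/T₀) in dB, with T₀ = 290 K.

F = 1 + T_e/T₀ = 1 + 119/290 = 1.41034
NF = 10 log₁₀(1.41034) = 1.49 dB

1.49 dB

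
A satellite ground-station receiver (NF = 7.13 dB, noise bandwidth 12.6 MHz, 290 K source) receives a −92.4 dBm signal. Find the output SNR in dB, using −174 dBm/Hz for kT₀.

Noise floor: N = −174 + 10 log₁₀(B) + NF
10 log₁₀(1.26×10⁷) = 71 dB
N = −174 + 71 + 7.13 = −95.87 dBm
SNR = P_sig − N = −92.4 − (−95.87) = 3.47 dB → 3.5 dB

3.5 dB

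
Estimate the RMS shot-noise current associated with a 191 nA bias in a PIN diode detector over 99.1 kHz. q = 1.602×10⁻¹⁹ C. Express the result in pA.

I_n = √(2qI·B)
2qI·B = 2 × 1.602×10⁻¹⁹ × 1.91×10⁻⁷ × 9.91×10⁴ = 6.06×10⁻²¹ A²
I_n = √(6.06×10⁻²¹) = 7.79×10⁻¹¹ A = 77.9 pA

77.9 pA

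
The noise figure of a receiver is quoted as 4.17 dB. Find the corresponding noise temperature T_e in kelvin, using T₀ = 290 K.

468 K

F = 10^(4.17/10) = 2.61216
T_e = (F − 1)·T₀ = (2.61216 − 1) × 290 = 468 K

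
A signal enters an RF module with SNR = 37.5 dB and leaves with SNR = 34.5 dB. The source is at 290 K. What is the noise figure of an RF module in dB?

3.0 dB

NF (dB) = SNR_in(dB) − SNR_out(dB) when the source is at T₀
NF = 37.5 − 34.5 = 3.0 dB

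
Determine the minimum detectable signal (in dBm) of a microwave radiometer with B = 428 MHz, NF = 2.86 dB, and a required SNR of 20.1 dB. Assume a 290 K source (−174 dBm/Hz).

−64.7 dBm

Sensitivity = −174 + 10 log₁₀(B) + NF + SNR_min
= −174 + 86.31 + 2.86 + 20.1
= −64.73 dBm → −64.7 dBm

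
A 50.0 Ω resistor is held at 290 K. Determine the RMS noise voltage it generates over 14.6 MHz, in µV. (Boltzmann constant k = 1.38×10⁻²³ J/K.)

3.42 µV

V_n = √(4kTRB)
4kTRB = 4 × 1.38×10⁻²³ × 290 × 5.00×10¹ × 1.46×10⁷ = 1.17×10⁻¹¹ V²
V_n = √(1.17×10⁻¹¹) = 3.42×10⁻⁶ V = 3.42 µV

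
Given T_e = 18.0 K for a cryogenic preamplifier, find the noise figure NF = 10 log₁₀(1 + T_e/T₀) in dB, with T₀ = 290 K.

F = 1 + T_e/T₀ = 1 + 18.0/290 = 1.06207
NF = 10 log₁₀(1.06207) = 0.262 dB

0.262 dB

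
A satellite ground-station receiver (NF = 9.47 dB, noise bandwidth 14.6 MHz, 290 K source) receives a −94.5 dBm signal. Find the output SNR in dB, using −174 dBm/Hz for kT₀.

Noise floor: N = −174 + 10 log₁₀(B) + NF
10 log₁₀(1.46×10⁷) = 71.64 dB
N = −174 + 71.64 + 9.47 = −92.89 dBm
SNR = P_sig − N = −94.5 − (−92.89) = −1.61 dB → −1.6 dB

−1.6 dB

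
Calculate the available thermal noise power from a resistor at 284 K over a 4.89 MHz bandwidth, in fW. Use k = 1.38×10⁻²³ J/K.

P_n = kTB = 1.38×10⁻²³ × 284 × 4.89×10⁶ = 1.92×10⁻¹⁴ W = 19.2 fW

19.2 fW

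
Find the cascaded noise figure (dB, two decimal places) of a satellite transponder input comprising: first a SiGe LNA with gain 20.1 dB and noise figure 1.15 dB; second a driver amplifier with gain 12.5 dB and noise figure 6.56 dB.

1.26 dB

Convert to linear (a loss of L dB is a gain of −L dB): F_i = 10^(NF_i/10), G_i = 10^(G_i,dB/10)
  Stage 1: F_1 = 10^(1.15/10) = 1.303, G_1 = 10^(20.1/10) = 102.3
  Stage 2: F_2 = 10^(6.56/10) = 4.529, G_2 = 10^(12.5/10) = 17.78
Friis cascade:
  F = 1.303 + (4.529 − 1)/102.3 = 1.338
NF = 10 log₁₀(1.338) = 1.26 dB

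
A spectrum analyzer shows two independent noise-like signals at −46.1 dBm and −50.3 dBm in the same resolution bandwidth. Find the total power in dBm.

−44.7 dBm

Convert to linear, add, convert back:
P₁ = 2.45×10⁻⁸ W, P₂ = 9.33×10⁻⁹ W
P_tot = 3.39×10⁻⁸ W → 10 log₁₀(P_tot / 10⁻³) = −44.7 dBm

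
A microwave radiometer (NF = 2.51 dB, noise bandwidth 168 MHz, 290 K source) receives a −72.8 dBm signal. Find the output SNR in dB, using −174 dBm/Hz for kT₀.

16.4 dB

Noise floor: N = −174 + 10 log₁₀(B) + NF
10 log₁₀(1.68×10⁸) = 82.25 dB
N = −174 + 82.25 + 2.51 = −89.24 dBm
SNR = P_sig − N = −72.8 − (−89.24) = 16.44 dB → 16.4 dB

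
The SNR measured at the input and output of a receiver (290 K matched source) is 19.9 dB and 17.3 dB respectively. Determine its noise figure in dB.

2.6 dB

NF (dB) = SNR_in(dB) − SNR_out(dB) when the source is at T₀
NF = 19.9 − 17.3 = 2.6 dB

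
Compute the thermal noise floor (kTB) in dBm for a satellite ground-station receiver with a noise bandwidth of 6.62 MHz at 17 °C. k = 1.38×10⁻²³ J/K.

T = 17 °C + 273.15 = 290.15 K
P_n = kTB = 1.38×10⁻²³ × 290.15 × 6.62×10⁶ = 2.65×10⁻¹⁴ W
In dBm: 10 log₁₀(2.65×10⁻¹⁴ / 10⁻³) = −105.8 dBm

−105.8 dBm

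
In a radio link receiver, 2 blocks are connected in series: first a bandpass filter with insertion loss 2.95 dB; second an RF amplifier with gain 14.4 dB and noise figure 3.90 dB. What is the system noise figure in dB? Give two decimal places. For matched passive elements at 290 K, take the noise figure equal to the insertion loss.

Convert to linear (a loss of L dB is a gain of −L dB): F_i = 10^(NF_i/10), G_i = 10^(G_i,dB/10)
  Stage 1: F_1 = 10^(2.95/10) = 1.972, G_1 = 10^(−2.95/10) = 0.5070
  Stage 2: F_2 = 10^(3.90/10) = 2.455, G_2 = 10^(14.4/10) = 27.54
Friis cascade:
  F = 1.972 + (2.455 − 1)/0.5070 = 4.842
NF = 10 log₁₀(4.842) = 6.85 dB

6.85 dB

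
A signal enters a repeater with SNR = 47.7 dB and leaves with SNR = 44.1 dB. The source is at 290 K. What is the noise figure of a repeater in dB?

3.6 dB

NF (dB) = SNR_in(dB) − SNR_out(dB) when the source is at T₀
NF = 47.7 − 44.1 = 3.6 dB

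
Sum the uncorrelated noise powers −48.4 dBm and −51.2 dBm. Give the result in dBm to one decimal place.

Convert to linear, add, convert back:
P₁ = 1.45×10⁻⁸ W, P₂ = 7.59×10⁻⁹ W
P_tot = 2.20×10⁻⁸ W → 10 log₁₀(P_tot / 10⁻³) = −46.6 dBm

−46.6 dBm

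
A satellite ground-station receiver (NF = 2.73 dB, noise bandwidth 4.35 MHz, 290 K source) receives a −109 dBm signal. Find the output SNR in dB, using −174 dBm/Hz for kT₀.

−4.1 dB

Noise floor: N = −174 + 10 log₁₀(B) + NF
10 log₁₀(4.35×10⁶) = 66.38 dB
N = −174 + 66.38 + 2.73 = −104.89 dBm
SNR = P_sig − N = −109 − (−104.89) = −4.11 dB → −4.1 dB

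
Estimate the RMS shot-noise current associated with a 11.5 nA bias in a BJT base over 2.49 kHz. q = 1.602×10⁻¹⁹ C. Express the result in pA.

I_n = √(2qI·B)
2qI·B = 2 × 1.602×10⁻¹⁹ × 1.15×10⁻⁸ × 2.49×10³ = 9.17×10⁻²⁴ A²
I_n = √(9.17×10⁻²⁴) = 3.03×10⁻¹² A = 3.03 pA

3.03 pA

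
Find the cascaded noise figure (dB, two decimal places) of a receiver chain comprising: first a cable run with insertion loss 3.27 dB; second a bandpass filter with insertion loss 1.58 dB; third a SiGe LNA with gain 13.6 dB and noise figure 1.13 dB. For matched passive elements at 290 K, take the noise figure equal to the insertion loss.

5.98 dB

Convert to linear (a loss of L dB is a gain of −L dB): F_i = 10^(NF_i/10), G_i = 10^(G_i,dB/10)
  Stage 1: F_1 = 10^(3.27/10) = 2.123, G_1 = 10^(−3.27/10) = 0.4710
  Stage 2: F_2 = 10^(1.58/10) = 1.439, G_2 = 10^(−1.58/10) = 0.6950
  Stage 3: F_3 = 10^(1.13/10) = 1.297, G_3 = 10^(13.6/10) = 22.91
Friis cascade:
  F = 2.123 + (1.439 − 1)/0.4710 + (1.297 − 1)/0.3273 = 3.963
NF = 10 log₁₀(3.963) = 5.98 dB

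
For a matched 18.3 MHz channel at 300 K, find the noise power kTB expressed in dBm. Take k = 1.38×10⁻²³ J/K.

−101.2 dBm

P_n = kTB = 1.38×10⁻²³ × 300 × 1.83×10⁷ = 7.58×10⁻¹⁴ W
In dBm: 10 log₁₀(7.58×10⁻¹⁴ / 10⁻³) = −101.2 dBm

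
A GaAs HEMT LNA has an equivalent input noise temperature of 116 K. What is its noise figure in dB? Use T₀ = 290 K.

F = 1 + T_e/T₀ = 1 + 116/290 = 1.4
NF = 10 log₁₀(1.4) = 1.46 dB

1.46 dB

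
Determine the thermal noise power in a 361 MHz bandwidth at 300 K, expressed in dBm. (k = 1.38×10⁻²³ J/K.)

P_n = kTB = 1.38×10⁻²³ × 300 × 3.61×10⁸ = 1.49×10⁻¹² W
In dBm: 10 log₁₀(1.49×10⁻¹² / 10⁻³) = −88.3 dBm

−88.3 dBm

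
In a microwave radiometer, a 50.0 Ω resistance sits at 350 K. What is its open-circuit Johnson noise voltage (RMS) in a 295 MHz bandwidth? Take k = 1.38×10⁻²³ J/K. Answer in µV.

V_n = √(4kTRB)
4kTRB = 4 × 1.38×10⁻²³ × 350 × 5.00×10¹ × 2.95×10⁸ = 2.85×10⁻¹⁰ V²
V_n = √(2.85×10⁻¹⁰) = 1.69×10⁻⁵ V = 16.9 µV

16.9 µV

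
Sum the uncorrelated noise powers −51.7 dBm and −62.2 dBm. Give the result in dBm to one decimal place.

Convert to linear, add, convert back:
P₁ = 6.76×10⁻⁹ W, P₂ = 6.03×10⁻¹⁰ W
P_tot = 7.36×10⁻⁹ W → 10 log₁₀(P_tot / 10⁻³) = −51.3 dBm

−51.3 dBm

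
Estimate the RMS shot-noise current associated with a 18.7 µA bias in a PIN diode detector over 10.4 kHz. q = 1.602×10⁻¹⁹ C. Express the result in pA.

250 pA

I_n = √(2qI·B)
2qI·B = 2 × 1.602×10⁻¹⁹ × 1.87×10⁻⁵ × 1.04×10⁴ = 6.23×10⁻²⁰ A²
I_n = √(6.23×10⁻²⁰) = 2.50×10⁻¹⁰ A = 250 pA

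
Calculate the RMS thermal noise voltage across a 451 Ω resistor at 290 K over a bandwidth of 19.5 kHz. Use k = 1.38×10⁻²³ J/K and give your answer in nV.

V_n = √(4kTRB)
4kTRB = 4 × 1.38×10⁻²³ × 290 × 4.51×10² × 1.95×10⁴ = 1.41×10⁻¹³ V²
V_n = √(1.41×10⁻¹³) = 3.75×10⁻⁷ V = 375 nV

375 nV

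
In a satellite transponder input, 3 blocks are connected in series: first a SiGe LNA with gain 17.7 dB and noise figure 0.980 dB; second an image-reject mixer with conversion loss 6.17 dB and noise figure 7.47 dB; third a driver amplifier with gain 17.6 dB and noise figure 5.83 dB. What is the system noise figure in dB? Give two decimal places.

1.85 dB

Convert to linear (a loss of L dB is a gain of −L dB): F_i = 10^(NF_i/10), G_i = 10^(G_i,dB/10)
  Stage 1: F_1 = 10^(0.980/10) = 1.253, G_1 = 10^(17.7/10) = 58.88
  Stage 2: F_2 = 10^(7.47/10) = 5.585, G_2 = 10^(−6.17/10) = 0.2415
  Stage 3: F_3 = 10^(5.83/10) = 3.828, G_3 = 10^(17.6/10) = 57.54
Friis cascade:
  F = 1.253 + (5.585 − 1)/58.88 + (3.828 − 1)/14.22 = 1.530
NF = 10 log₁₀(1.530) = 1.85 dB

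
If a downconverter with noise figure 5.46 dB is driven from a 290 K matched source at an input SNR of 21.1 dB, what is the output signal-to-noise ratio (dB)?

By definition F = SNR_in/SNR_out, so in dB: SNR_out = SNR_in − NF
SNR_out = 21.1 − 5.46 = 15.64 dB

15.64 dB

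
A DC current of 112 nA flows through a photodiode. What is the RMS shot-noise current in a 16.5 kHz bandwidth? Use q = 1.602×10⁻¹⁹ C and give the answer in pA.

I_n = √(2qI·B)
2qI·B = 2 × 1.602×10⁻¹⁹ × 1.12×10⁻⁷ × 1.65×10⁴ = 5.92×10⁻²² A²
I_n = √(5.92×10⁻²²) = 2.43×10⁻¹¹ A = 24.3 pA

24.3 pA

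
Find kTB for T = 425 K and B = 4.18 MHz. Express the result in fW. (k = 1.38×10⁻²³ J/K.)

P_n = kTB = 1.38×10⁻²³ × 425 × 4.18×10⁶ = 2.45×10⁻¹⁴ W = 24.5 fW

24.5 fW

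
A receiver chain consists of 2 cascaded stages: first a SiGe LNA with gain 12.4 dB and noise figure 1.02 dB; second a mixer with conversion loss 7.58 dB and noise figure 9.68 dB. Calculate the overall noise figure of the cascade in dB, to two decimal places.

2.41 dB

Convert to linear (a loss of L dB is a gain of −L dB): F_i = 10^(NF_i/10), G_i = 10^(G_i,dB/10)
  Stage 1: F_1 = 10^(1.02/10) = 1.265, G_1 = 10^(12.4/10) = 17.38
  Stage 2: F_2 = 10^(9.68/10) = 9.290, G_2 = 10^(−7.58/10) = 0.1746
Friis cascade:
  F = 1.265 + (9.290 − 1)/17.38 = 1.742
NF = 10 log₁₀(1.742) = 2.41 dB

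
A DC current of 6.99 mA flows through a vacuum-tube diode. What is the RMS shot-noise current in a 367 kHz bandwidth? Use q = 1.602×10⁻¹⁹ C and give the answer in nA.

I_n = √(2qI·B)
2qI·B = 2 × 1.602×10⁻¹⁹ × 6.99×10⁻³ × 3.67×10⁵ = 8.22×10⁻¹⁶ A²
I_n = √(8.22×10⁻¹⁶) = 2.87×10⁻⁸ A = 28.7 nA

28.7 nA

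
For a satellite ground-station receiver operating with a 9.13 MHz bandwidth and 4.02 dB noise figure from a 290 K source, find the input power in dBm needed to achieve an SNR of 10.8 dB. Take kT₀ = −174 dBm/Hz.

Sensitivity = −174 + 10 log₁₀(B) + NF + SNR_min
= −174 + 69.6 + 4.02 + 10.8
= −89.58 dBm → −89.6 dBm

−89.6 dBm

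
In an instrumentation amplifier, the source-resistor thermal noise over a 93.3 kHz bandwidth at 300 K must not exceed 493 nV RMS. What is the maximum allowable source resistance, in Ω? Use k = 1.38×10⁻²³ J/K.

157 Ω

Johnson–Nyquist: V_n = √(4kTRB) ⇒ R = V_n² / (4kTB)
4kTB = 4 × 1.38×10⁻²³ × 300 × 9.33×10⁴ = 1.55×10⁻¹⁵
R = (4.93×10⁻⁷)² / 1.55×10⁻¹⁵ = 1.57×10² Ω = 157 Ω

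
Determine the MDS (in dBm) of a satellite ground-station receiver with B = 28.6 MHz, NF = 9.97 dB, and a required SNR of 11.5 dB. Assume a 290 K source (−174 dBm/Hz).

Sensitivity = −174 + 10 log₁₀(B) + NF + SNR_min
= −174 + 74.56 + 9.97 + 11.5
= −77.97 dBm → −78.0 dBm

−78.0 dBm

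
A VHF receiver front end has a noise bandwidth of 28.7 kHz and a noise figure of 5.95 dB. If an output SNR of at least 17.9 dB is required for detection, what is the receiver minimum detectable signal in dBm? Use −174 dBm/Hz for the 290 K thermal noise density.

Sensitivity = −174 + 10 log₁₀(B) + NF + SNR_min
= −174 + 44.58 + 5.95 + 17.9
= −105.57 dBm → −105.6 dBm

−105.6 dBm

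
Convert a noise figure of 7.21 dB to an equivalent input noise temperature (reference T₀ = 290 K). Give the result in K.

1235 K

F = 10^(7.21/10) = 5.26017
T_e = (F − 1)·T₀ = (5.26017 − 1) × 290 = 1235 K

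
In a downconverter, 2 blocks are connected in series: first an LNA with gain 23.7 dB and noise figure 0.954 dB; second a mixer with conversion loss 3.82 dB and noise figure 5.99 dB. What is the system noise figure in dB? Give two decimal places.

Convert to linear (a loss of L dB is a gain of −L dB): F_i = 10^(NF_i/10), G_i = 10^(G_i,dB/10)
  Stage 1: F_1 = 10^(0.954/10) = 1.246, G_1 = 10^(23.7/10) = 234.4
  Stage 2: F_2 = 10^(5.99/10) = 3.972, G_2 = 10^(−3.82/10) = 0.4150
Friis cascade:
  F = 1.246 + (3.972 − 1)/234.4 = 1.258
NF = 10 log₁₀(1.258) = 1.00 dB

1.00 dB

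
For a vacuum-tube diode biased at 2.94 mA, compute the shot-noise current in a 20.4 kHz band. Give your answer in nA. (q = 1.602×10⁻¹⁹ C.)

4.38 nA

I_n = √(2qI·B)
2qI·B = 2 × 1.602×10⁻¹⁹ × 2.94×10⁻³ × 2.04×10⁴ = 1.92×10⁻¹⁷ A²
I_n = √(1.92×10⁻¹⁷) = 4.38×10⁻⁹ A = 4.38 nA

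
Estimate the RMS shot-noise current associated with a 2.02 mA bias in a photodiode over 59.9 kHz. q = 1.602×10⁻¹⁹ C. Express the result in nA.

I_n = √(2qI·B)
2qI·B = 2 × 1.602×10⁻¹⁹ × 2.02×10⁻³ × 5.99×10⁴ = 3.88×10⁻¹⁷ A²
I_n = √(3.88×10⁻¹⁷) = 6.23×10⁻⁹ A = 6.23 nA

6.23 nA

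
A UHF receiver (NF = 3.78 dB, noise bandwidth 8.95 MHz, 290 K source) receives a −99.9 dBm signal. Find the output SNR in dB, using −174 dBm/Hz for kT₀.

0.8 dB

Noise floor: N = −174 + 10 log₁₀(B) + NF
10 log₁₀(8.95×10⁶) = 69.52 dB
N = −174 + 69.52 + 3.78 = −100.70 dBm
SNR = P_sig − N = −99.9 − (−100.70) = 0.80 dB → 0.8 dB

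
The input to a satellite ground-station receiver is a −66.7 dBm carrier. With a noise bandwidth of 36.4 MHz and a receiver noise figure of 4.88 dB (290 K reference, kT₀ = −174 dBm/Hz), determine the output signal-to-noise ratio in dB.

Noise floor: N = −174 + 10 log₁₀(B) + NF
10 log₁₀(3.64×10⁷) = 75.61 dB
N = −174 + 75.61 + 4.88 = −93.51 dBm
SNR = P_sig − N = −66.7 − (−93.51) = 26.81 dB → 26.8 dB

26.8 dB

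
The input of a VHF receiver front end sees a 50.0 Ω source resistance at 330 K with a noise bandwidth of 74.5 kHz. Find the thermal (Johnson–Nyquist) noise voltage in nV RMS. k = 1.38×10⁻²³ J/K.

260 nV

V_n = √(4kTRB)
4kTRB = 4 × 1.38×10⁻²³ × 330 × 5.00×10¹ × 7.45×10⁴ = 6.79×10⁻¹⁴ V²
V_n = √(6.79×10⁻¹⁴) = 2.60×10⁻⁷ V = 260 nV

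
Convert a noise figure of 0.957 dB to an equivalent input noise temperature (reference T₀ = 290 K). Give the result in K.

F = 10^(0.957/10) = 1.24652
T_e = (F − 1)·T₀ = (1.24652 − 1) × 290 = 71.5 K

71.5 K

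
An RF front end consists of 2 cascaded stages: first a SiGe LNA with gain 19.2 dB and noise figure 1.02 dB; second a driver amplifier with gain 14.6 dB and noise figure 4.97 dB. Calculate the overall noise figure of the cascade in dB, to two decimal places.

1.11 dB

Convert to linear (a loss of L dB is a gain of −L dB): F_i = 10^(NF_i/10), G_i = 10^(G_i,dB/10)
  Stage 1: F_1 = 10^(1.02/10) = 1.265, G_1 = 10^(19.2/10) = 83.18
  Stage 2: F_2 = 10^(4.97/10) = 3.141, G_2 = 10^(14.6/10) = 28.84
Friis cascade:
  F = 1.265 + (3.141 − 1)/83.18 = 1.290
NF = 10 log₁₀(1.290) = 1.11 dB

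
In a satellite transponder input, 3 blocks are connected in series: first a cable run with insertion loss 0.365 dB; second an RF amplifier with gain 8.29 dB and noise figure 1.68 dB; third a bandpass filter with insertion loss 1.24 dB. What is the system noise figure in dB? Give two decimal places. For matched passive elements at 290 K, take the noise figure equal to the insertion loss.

2.19 dB

Convert to linear (a loss of L dB is a gain of −L dB): F_i = 10^(NF_i/10), G_i = 10^(G_i,dB/10)
  Stage 1: F_1 = 10^(0.365/10) = 1.088, G_1 = 10^(−0.365/10) = 0.9194
  Stage 2: F_2 = 10^(1.68/10) = 1.472, G_2 = 10^(8.29/10) = 6.745
  Stage 3: F_3 = 10^(1.24/10) = 1.330, G_3 = 10^(−1.24/10) = 0.7516
Friis cascade:
  F = 1.088 + (1.472 − 1)/0.9194 + (1.330 − 1)/6.202 = 1.655
NF = 10 log₁₀(1.655) = 2.19 dB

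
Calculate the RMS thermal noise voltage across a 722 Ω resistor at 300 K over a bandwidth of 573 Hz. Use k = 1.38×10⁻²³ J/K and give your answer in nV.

82.8 nV

V_n = √(4kTRB)
4kTRB = 4 × 1.38×10⁻²³ × 300 × 7.22×10² × 5.73×10² = 6.85×10⁻¹⁵ V²
V_n = √(6.85×10⁻¹⁵) = 8.28×10⁻⁸ V = 82.8 nV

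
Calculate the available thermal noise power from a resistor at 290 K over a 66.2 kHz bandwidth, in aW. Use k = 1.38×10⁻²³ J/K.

P_n = kTB = 1.38×10⁻²³ × 290 × 6.62×10⁴ = 2.65×10⁻¹⁶ W = 265 aW

265 aW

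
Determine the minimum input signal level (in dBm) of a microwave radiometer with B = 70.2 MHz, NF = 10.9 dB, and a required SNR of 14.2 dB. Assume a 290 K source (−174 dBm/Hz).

Sensitivity = −174 + 10 log₁₀(B) + NF + SNR_min
= −174 + 78.46 + 10.9 + 14.2
= −70.44 dBm → −70.4 dBm

−70.4 dBm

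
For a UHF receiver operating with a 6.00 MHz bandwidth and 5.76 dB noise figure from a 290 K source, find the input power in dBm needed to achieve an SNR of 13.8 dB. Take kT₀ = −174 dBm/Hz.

−86.7 dBm

Sensitivity = −174 + 10 log₁₀(B) + NF + SNR_min
= −174 + 67.78 + 5.76 + 13.8
= −86.66 dBm → −86.7 dBm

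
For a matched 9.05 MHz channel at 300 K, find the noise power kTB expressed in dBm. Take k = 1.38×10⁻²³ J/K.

P_n = kTB = 1.38×10⁻²³ × 300 × 9.05×10⁶ = 3.75×10⁻¹⁴ W
In dBm: 10 log₁₀(3.75×10⁻¹⁴ / 10⁻³) = −104.3 dBm

−104.3 dBm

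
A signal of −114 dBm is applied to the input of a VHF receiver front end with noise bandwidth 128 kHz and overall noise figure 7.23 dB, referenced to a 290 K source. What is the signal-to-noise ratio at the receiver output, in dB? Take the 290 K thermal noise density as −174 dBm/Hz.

1.7 dB

Noise floor: N = −174 + 10 log₁₀(B) + NF
10 log₁₀(1.28×10⁵) = 51.07 dB
N = −174 + 51.07 + 7.23 = −115.70 dBm
SNR = P_sig − N = −114 − (−115.70) = 1.70 dB → 1.7 dB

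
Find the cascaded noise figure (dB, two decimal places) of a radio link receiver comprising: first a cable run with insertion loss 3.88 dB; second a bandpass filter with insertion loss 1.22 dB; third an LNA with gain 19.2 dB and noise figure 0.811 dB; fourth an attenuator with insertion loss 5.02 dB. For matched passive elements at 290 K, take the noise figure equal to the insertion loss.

6.00 dB

Convert to linear (a loss of L dB is a gain of −L dB): F_i = 10^(NF_i/10), G_i = 10^(G_i,dB/10)
  Stage 1: F_1 = 10^(3.88/10) = 2.443, G_1 = 10^(−3.88/10) = 0.4093
  Stage 2: F_2 = 10^(1.22/10) = 1.324, G_2 = 10^(−1.22/10) = 0.7551
  Stage 3: F_3 = 10^(0.811/10) = 1.205, G_3 = 10^(19.2/10) = 83.18
  Stage 4: F_4 = 10^(5.02/10) = 3.177, G_4 = 10^(−5.02/10) = 0.3148
Friis cascade:
  F = 2.443 + (1.324 − 1)/0.4093 + (1.205 − 1)/0.3090 + (3.177 − 1)/25.70 = 3.985
NF = 10 log₁₀(3.985) = 6.00 dB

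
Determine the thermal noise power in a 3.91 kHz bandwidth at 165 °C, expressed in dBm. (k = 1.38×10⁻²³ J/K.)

−136.3 dBm

T = 165 °C + 273.15 = 438.15 K
P_n = kTB = 1.38×10⁻²³ × 438.15 × 3.91×10³ = 2.36×10⁻¹⁷ W
In dBm: 10 log₁₀(2.36×10⁻¹⁷ / 10⁻³) = −136.3 dBm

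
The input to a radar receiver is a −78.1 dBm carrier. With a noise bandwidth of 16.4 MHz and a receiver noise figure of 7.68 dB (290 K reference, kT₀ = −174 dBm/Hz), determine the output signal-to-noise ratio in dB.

16.1 dB

Noise floor: N = −174 + 10 log₁₀(B) + NF
10 log₁₀(1.64×10⁷) = 72.15 dB
N = −174 + 72.15 + 7.68 = −94.17 dBm
SNR = P_sig − N = −78.1 − (−94.17) = 16.07 dB → 16.1 dB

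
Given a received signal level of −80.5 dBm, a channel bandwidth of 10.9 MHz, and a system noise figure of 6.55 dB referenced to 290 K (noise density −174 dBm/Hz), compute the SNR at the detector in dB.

16.6 dB

Noise floor: N = −174 + 10 log₁₀(B) + NF
10 log₁₀(1.09×10⁷) = 70.37 dB
N = −174 + 70.37 + 6.55 = −97.08 dBm
SNR = P_sig − N = −80.5 − (−97.08) = 16.58 dB → 16.6 dB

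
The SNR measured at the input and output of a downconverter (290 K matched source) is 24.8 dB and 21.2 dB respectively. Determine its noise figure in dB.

3.6 dB

NF (dB) = SNR_in(dB) − SNR_out(dB) when the source is at T₀
NF = 24.8 − 21.2 = 3.6 dB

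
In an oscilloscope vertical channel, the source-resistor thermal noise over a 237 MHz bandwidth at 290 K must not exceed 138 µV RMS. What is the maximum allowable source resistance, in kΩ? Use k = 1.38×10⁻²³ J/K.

5.02 kΩ

Johnson–Nyquist: V_n = √(4kTRB) ⇒ R = V_n² / (4kTB)
4kTB = 4 × 1.38×10⁻²³ × 290 × 2.37×10⁸ = 3.79×10⁻¹²
R = (1.38×10⁻⁴)² / 3.79×10⁻¹² = 5.02×10³ Ω = 5.02 kΩ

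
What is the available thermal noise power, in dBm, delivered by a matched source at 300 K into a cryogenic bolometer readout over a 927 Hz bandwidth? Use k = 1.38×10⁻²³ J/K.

P_n = kTB = 1.38×10⁻²³ × 300 × 9.27×10² = 3.84×10⁻¹⁸ W
In dBm: 10 log₁₀(3.84×10⁻¹⁸ / 10⁻³) = −144.2 dBm

−144.2 dBm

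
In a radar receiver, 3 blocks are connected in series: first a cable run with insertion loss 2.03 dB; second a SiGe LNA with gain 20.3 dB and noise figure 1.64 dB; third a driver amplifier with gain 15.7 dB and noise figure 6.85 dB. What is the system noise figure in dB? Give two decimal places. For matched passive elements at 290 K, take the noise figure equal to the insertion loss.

Convert to linear (a loss of L dB is a gain of −L dB): F_i = 10^(NF_i/10), G_i = 10^(G_i,dB/10)
  Stage 1: F_1 = 10^(2.03/10) = 1.596, G_1 = 10^(−2.03/10) = 0.6266
  Stage 2: F_2 = 10^(1.64/10) = 1.459, G_2 = 10^(20.3/10) = 107.2
  Stage 3: F_3 = 10^(6.85/10) = 4.842, G_3 = 10^(15.7/10) = 37.15
Friis cascade:
  F = 1.596 + (1.459 − 1)/0.6266 + (4.842 − 1)/67.14 = 2.385
NF = 10 log₁₀(2.385) = 3.78 dB

3.78 dB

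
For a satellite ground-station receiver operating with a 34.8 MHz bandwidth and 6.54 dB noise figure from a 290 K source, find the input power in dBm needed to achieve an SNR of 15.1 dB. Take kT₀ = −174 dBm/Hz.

Sensitivity = −174 + 10 log₁₀(B) + NF + SNR_min
= −174 + 75.42 + 6.54 + 15.1
= −76.94 dBm → −76.9 dBm

−76.9 dBm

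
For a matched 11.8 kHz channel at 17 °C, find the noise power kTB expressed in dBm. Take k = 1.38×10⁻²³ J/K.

T = 17 °C + 273.15 = 290.15 K
P_n = kTB = 1.38×10⁻²³ × 290.15 × 1.18×10⁴ = 4.72×10⁻¹⁷ W
In dBm: 10 log₁₀(4.72×10⁻¹⁷ / 10⁻³) = −133.3 dBm

−133.3 dBm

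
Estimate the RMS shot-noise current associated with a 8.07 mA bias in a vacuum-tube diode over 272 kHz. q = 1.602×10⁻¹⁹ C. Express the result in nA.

26.5 nA

I_n = √(2qI·B)
2qI·B = 2 × 1.602×10⁻¹⁹ × 8.07×10⁻³ × 2.72×10⁵ = 7.03×10⁻¹⁶ A²
I_n = √(7.03×10⁻¹⁶) = 2.65×10⁻⁸ A = 26.5 nA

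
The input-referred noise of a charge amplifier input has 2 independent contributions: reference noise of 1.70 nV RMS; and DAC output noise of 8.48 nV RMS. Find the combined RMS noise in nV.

8.65 nV

Uncorrelated sources add in power (mean-square): V_tot = √(ΣV_i²)
V_tot = √[(1.70×10⁻⁹)² + (8.48×10⁻⁹)²] = 8.65×10⁻⁹ V = 8.65 nV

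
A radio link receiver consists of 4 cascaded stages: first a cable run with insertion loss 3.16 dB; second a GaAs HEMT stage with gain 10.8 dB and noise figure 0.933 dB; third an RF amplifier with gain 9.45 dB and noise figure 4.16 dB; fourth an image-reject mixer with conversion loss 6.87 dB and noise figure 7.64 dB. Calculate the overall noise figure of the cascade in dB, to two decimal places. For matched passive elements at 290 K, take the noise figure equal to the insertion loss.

4.68 dB

Convert to linear (a loss of L dB is a gain of −L dB): F_i = 10^(NF_i/10), G_i = 10^(G_i,dB/10)
  Stage 1: F_1 = 10^(3.16/10) = 2.070, G_1 = 10^(−3.16/10) = 0.4831
  Stage 2: F_2 = 10^(0.933/10) = 1.240, G_2 = 10^(10.8/10) = 12.02
  Stage 3: F_3 = 10^(4.16/10) = 2.606, G_3 = 10^(9.45/10) = 8.810
  Stage 4: F_4 = 10^(7.64/10) = 5.808, G_4 = 10^(−6.87/10) = 0.2056
Friis cascade:
  F = 2.070 + (1.240 − 1)/0.4831 + (2.606 − 1)/5.808 + (5.808 − 1)/51.17 = 2.937
NF = 10 log₁₀(2.937) = 4.68 dB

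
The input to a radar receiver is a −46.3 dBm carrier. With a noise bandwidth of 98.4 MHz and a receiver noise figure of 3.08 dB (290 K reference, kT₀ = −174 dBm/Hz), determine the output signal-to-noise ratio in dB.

Noise floor: N = −174 + 10 log₁₀(B) + NF
10 log₁₀(9.84×10⁷) = 79.93 dB
N = −174 + 79.93 + 3.08 = −90.99 dBm
SNR = P_sig − N = −46.3 − (−90.99) = 44.69 dB → 44.7 dB

44.7 dB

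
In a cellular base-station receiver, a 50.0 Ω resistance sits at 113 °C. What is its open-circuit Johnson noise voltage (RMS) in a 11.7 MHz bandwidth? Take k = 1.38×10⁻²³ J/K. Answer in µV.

3.53 µV

T = 113 °C + 273.15 = 386.15 K
V_n = √(4kTRB)
4kTRB = 4 × 1.38×10⁻²³ × 386.15 × 5.00×10¹ × 1.17×10⁷ = 1.25×10⁻¹¹ V²
V_n = √(1.25×10⁻¹¹) = 3.53×10⁻⁶ V = 3.53 µV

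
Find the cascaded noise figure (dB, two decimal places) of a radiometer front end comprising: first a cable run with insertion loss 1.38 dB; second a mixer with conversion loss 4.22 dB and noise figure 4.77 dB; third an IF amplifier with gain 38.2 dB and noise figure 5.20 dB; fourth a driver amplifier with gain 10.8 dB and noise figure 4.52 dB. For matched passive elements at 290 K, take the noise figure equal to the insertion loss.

10.97 dB

Convert to linear (a loss of L dB is a gain of −L dB): F_i = 10^(NF_i/10), G_i = 10^(G_i,dB/10)
  Stage 1: F_1 = 10^(1.38/10) = 1.374, G_1 = 10^(−1.38/10) = 0.7278
  Stage 2: F_2 = 10^(4.77/10) = 2.999, G_2 = 10^(−4.22/10) = 0.3784
  Stage 3: F_3 = 10^(5.20/10) = 3.311, G_3 = 10^(38.2/10) = 6607
  Stage 4: F_4 = 10^(4.52/10) = 2.831, G_4 = 10^(10.8/10) = 12.02
Friis cascade:
  F = 1.374 + (2.999 − 1)/0.7278 + (3.311 − 1)/0.2754 + (2.831 − 1)/1820 = 12.51
NF = 10 log₁₀(12.51) = 10.97 dB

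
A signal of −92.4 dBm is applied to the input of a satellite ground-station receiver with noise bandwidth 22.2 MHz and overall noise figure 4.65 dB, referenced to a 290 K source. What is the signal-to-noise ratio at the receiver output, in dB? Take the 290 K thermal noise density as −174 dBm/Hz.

Noise floor: N = −174 + 10 log₁₀(B) + NF
10 log₁₀(2.22×10⁷) = 73.46 dB
N = −174 + 73.46 + 4.65 = −95.89 dBm
SNR = P_sig − N = −92.4 − (−95.89) = 3.49 dB → 3.5 dB

3.5 dB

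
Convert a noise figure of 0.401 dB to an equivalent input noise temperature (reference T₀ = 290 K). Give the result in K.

F = 10^(0.401/10) = 1.09673
T_e = (F − 1)·T₀ = (1.09673 − 1) × 290 = 28.1 K

28.1 K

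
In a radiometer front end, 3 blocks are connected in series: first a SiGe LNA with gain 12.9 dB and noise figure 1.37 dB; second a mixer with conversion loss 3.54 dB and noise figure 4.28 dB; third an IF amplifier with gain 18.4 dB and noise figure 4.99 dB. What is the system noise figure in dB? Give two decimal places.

2.32 dB

Convert to linear (a loss of L dB is a gain of −L dB): F_i = 10^(NF_i/10), G_i = 10^(G_i,dB/10)
  Stage 1: F_1 = 10^(1.37/10) = 1.371, G_1 = 10^(12.9/10) = 19.50
  Stage 2: F_2 = 10^(4.28/10) = 2.679, G_2 = 10^(−3.54/10) = 0.4426
  Stage 3: F_3 = 10^(4.99/10) = 3.155, G_3 = 10^(18.4/10) = 69.18
Friis cascade:
  F = 1.371 + (2.679 − 1)/19.50 + (3.155 − 1)/8.630 = 1.707
NF = 10 log₁₀(1.707) = 2.32 dB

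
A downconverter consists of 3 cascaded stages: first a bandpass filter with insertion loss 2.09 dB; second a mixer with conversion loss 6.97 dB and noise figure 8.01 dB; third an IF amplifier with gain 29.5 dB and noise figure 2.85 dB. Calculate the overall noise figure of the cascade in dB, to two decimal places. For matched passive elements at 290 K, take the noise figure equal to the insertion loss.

12.48 dB

Convert to linear (a loss of L dB is a gain of −L dB): F_i = 10^(NF_i/10), G_i = 10^(G_i,dB/10)
  Stage 1: F_1 = 10^(2.09/10) = 1.618, G_1 = 10^(−2.09/10) = 0.6180
  Stage 2: F_2 = 10^(8.01/10) = 6.324, G_2 = 10^(−6.97/10) = 0.2009
  Stage 3: F_3 = 10^(2.85/10) = 1.928, G_3 = 10^(29.5/10) = 891.3
Friis cascade:
  F = 1.618 + (6.324 − 1)/0.6180 + (1.928 − 1)/0.1242 = 17.70
NF = 10 log₁₀(17.70) = 12.48 dB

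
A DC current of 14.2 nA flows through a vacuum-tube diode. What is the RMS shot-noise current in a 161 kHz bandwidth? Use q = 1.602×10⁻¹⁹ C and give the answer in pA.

I_n = √(2qI·B)
2qI·B = 2 × 1.602×10⁻¹⁹ × 1.42×10⁻⁸ × 1.61×10⁵ = 7.32×10⁻²² A²
I_n = √(7.32×10⁻²²) = 2.71×10⁻¹¹ A = 27.1 pA

27.1 pA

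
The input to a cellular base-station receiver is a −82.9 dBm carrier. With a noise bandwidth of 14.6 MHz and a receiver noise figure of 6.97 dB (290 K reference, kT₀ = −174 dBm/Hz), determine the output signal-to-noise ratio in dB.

12.5 dB

Noise floor: N = −174 + 10 log₁₀(B) + NF
10 log₁₀(1.46×10⁷) = 71.64 dB
N = −174 + 71.64 + 6.97 = −95.39 dBm
SNR = P_sig − N = −82.9 − (−95.39) = 12.49 dB → 12.5 dB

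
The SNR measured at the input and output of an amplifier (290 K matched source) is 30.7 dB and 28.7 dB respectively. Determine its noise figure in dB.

2.0 dB

NF (dB) = SNR_in(dB) − SNR_out(dB) when the source is at T₀
NF = 30.7 − 28.7 = 2.0 dB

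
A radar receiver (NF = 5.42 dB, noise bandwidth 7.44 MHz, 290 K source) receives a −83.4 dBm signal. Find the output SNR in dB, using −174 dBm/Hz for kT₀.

Noise floor: N = −174 + 10 log₁₀(B) + NF
10 log₁₀(7.44×10⁶) = 68.72 dB
N = −174 + 68.72 + 5.42 = −99.86 dBm
SNR = P_sig − N = −83.4 − (−99.86) = 16.46 dB → 16.5 dB

16.5 dB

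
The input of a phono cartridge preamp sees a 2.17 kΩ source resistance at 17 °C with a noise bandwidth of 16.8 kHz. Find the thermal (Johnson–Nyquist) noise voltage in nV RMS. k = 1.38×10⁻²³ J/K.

764 nV

T = 17 °C + 273.15 = 290.15 K
V_n = √(4kTRB)
4kTRB = 4 × 1.38×10⁻²³ × 290.15 × 2.17×10³ × 1.68×10⁴ = 5.84×10⁻¹³ V²
V_n = √(5.84×10⁻¹³) = 7.64×10⁻⁷ V = 764 nV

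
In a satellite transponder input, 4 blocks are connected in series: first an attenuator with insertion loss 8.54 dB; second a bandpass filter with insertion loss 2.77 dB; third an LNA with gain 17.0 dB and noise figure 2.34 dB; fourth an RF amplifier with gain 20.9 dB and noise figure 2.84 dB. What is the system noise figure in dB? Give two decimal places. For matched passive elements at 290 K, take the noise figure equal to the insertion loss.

13.70 dB

Convert to linear (a loss of L dB is a gain of −L dB): F_i = 10^(NF_i/10), G_i = 10^(G_i,dB/10)
  Stage 1: F_1 = 10^(8.54/10) = 7.145, G_1 = 10^(−8.54/10) = 0.1400
  Stage 2: F_2 = 10^(2.77/10) = 1.892, G_2 = 10^(−2.77/10) = 0.5284
  Stage 3: F_3 = 10^(2.34/10) = 1.714, G_3 = 10^(17.0/10) = 50.12
  Stage 4: F_4 = 10^(2.84/10) = 1.923, G_4 = 10^(20.9/10) = 123.0
Friis cascade:
  F = 7.145 + (1.892 − 1)/0.1400 + (1.714 − 1)/0.07396 + (1.923 − 1)/3.707 = 23.42
NF = 10 log₁₀(23.42) = 13.70 dB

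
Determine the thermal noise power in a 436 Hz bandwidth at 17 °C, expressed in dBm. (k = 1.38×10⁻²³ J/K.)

−147.6 dBm

T = 17 °C + 273.15 = 290.15 K
P_n = kTB = 1.38×10⁻²³ × 290.15 × 4.36×10² = 1.75×10⁻¹⁸ W
In dBm: 10 log₁₀(1.75×10⁻¹⁸ / 10⁻³) = −147.6 dBm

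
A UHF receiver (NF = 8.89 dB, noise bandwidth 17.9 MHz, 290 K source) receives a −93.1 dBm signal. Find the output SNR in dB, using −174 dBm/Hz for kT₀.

Noise floor: N = −174 + 10 log₁₀(B) + NF
10 log₁₀(1.79×10⁷) = 72.53 dB
N = −174 + 72.53 + 8.89 = −92.58 dBm
SNR = P_sig − N = −93.1 − (−92.58) = −0.52 dB → −0.5 dB

−0.5 dB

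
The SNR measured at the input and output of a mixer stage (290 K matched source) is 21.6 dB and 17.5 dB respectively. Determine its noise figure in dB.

NF (dB) = SNR_in(dB) − SNR_out(dB) when the source is at T₀
NF = 21.6 − 17.5 = 4.1 dB

4.1 dB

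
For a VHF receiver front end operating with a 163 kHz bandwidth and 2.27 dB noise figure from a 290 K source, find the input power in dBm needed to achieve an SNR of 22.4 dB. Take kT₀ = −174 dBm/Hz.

Sensitivity = −174 + 10 log₁₀(B) + NF + SNR_min
= −174 + 52.12 + 2.27 + 22.4
= −97.21 dBm → −97.2 dBm

−97.2 dBm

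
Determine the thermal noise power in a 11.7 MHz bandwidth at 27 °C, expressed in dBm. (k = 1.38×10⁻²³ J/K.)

T = 27 °C + 273.15 = 300.15 K
P_n = kTB = 1.38×10⁻²³ × 300.15 × 1.17×10⁷ = 4.85×10⁻¹⁴ W
In dBm: 10 log₁₀(4.85×10⁻¹⁴ / 10⁻³) = −103.1 dBm

−103.1 dBm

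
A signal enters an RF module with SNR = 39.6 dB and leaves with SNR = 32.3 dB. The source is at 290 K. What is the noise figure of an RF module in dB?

NF (dB) = SNR_in(dB) − SNR_out(dB) when the source is at T₀
NF = 39.6 − 32.3 = 7.3 dB

7.3 dB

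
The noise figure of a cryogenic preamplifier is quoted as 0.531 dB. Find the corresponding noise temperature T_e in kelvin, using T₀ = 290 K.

F = 10^(0.531/10) = 1.13006
T_e = (F − 1)·T₀ = (1.13006 − 1) × 290 = 37.7 K

37.7 K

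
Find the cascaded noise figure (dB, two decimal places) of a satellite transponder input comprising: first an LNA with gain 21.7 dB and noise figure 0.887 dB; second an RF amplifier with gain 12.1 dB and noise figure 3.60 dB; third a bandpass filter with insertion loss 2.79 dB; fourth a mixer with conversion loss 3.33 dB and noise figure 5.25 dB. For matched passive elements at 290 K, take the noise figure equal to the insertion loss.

Convert to linear (a loss of L dB is a gain of −L dB): F_i = 10^(NF_i/10), G_i = 10^(G_i,dB/10)
  Stage 1: F_1 = 10^(0.887/10) = 1.227, G_1 = 10^(21.7/10) = 147.9
  Stage 2: F_2 = 10^(3.60/10) = 2.291, G_2 = 10^(12.1/10) = 16.22
  Stage 3: F_3 = 10^(2.79/10) = 1.901, G_3 = 10^(−2.79/10) = 0.5260
  Stage 4: F_4 = 10^(5.25/10) = 3.350, G_4 = 10^(−3.33/10) = 0.4645
Friis cascade:
  F = 1.227 + (2.291 − 1)/147.9 + (1.901 − 1)/2399 + (3.350 − 1)/1262 = 1.238
NF = 10 log₁₀(1.238) = 0.93 dB

0.93 dB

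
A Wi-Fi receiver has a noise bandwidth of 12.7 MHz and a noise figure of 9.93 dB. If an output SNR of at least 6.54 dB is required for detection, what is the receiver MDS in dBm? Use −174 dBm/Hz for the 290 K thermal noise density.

−86.5 dBm

Sensitivity = −174 + 10 log₁₀(B) + NF + SNR_min
= −174 + 71.04 + 9.93 + 6.54
= −86.49 dBm → −86.5 dBm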